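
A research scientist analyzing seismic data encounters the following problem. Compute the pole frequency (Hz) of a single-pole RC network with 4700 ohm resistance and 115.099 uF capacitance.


Cutoff frequency of a first-order RC filter:
fc = 1 / (2 * pi * R * C)
C = 115.099 uF = 0.000115099 F
fc = 1 / (2 * pi * 4700 * 0.000115099)
   = 1 / 3.398985224654
   = 0.294205 Hz

0.294205 Hz


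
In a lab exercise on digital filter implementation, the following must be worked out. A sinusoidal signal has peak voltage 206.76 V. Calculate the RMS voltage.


RMS voltage for a sinusoidal waveform:
V_rms = V_peak / sqrt(2)
      = 206.76 / 1.414214
      = 146.201 V

146.201 V


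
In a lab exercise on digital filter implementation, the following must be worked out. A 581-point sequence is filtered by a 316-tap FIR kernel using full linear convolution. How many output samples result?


Linear convolution output length:
L = N + M - 1
  = 581 + 316 - 1
  = 896 samples

896


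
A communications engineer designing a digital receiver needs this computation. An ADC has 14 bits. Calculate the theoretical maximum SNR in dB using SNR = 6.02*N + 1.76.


Theoretical SNR for a full-scale sinusoid:
SNR = 6.02 * N + 1.76
    = 6.02 * 14 + 1.76
    = 84.28 + 1.76
    = 86.04 dB

86.04 dB


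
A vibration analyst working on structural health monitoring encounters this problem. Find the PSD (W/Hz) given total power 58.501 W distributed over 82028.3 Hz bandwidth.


Power spectral density:
PSD = P / BW
    = 58.501 / 82028.3
    = 0.00071318 W/Hz

0.00071318 W/Hz


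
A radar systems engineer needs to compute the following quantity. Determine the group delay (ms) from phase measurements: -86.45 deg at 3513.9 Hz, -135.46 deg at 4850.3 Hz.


Group delay from phase difference:
tau = -d(phi)/d(omega)
d(phi) = -49.01 deg = -0.855386 rad
d(omega) = 2*pi*(4850.3 - 3513.9) = 8396.8488 rad/s
tau = -(-0.855386) / 8396.8488
    = 0.1019 ms

0.1019 ms


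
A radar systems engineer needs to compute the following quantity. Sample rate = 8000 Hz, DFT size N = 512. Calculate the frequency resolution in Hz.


DFT frequency resolution:
df = fs / N
   = 8000 / 512
   = 15.625 Hz

15.625 Hz


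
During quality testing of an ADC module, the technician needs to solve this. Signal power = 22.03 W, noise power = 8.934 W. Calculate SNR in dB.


SNR in decibels:
SNR = 10 * log10(Ps / Pn)
    = 10 * log10(22.03 / 8.934)
    = 10 * log10(2.4659)
    = 10 * 0.392
    = 3.92 dB

3.92 dB


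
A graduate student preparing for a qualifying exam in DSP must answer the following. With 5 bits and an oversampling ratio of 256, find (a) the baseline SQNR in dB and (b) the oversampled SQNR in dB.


Step 1 — baseline SQNR at Nyquist:
SQNR_base = 6.02*N + 1.76
          = 6.02*5 + 1.76
          = 31.86 dB

Step 2 — oversampling processing gain:
G = 10*log10(OSR) = 10*log10(256) = 24.08 dB

Step 3 — total:
SQNR_total = 31.86 + 24.08 = 55.94 dB

Base SQNR = 31.86 dB; oversampled SQNR = 55.94 dB


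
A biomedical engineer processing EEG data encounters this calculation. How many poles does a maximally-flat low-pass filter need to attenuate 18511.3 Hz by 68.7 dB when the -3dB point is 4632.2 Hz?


Butterworth filter order formula:
n = log10(10^(A/10) - 1) / (2 * log10(f_stop/f_pass))
10^(68.7/10) - 1 = 7413101.413
f_stop/f_pass = 18511.3 / 4632.2 = 3.9962
n = 5.7093 -> ceil = 6

6


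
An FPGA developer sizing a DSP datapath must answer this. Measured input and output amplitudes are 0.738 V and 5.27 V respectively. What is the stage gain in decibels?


Voltage gain in dB:
G = 20 * log10(Vout / Vin)
  = 20 * log10(5.27 / 0.738)
  = 20 * log10(7.140921)
  = 20 * 0.853754
  = 17.08 dB

17.08 dB


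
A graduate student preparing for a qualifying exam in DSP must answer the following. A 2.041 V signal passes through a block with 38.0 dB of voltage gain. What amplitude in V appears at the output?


Output voltage from dB gain:
V_out = V_in * 10^(gain_dB / 20)
      = 2.041 * 10^(38.0 / 20)
      = 2.041 * 79.432823
      = 162.1224 V

162.1224 V


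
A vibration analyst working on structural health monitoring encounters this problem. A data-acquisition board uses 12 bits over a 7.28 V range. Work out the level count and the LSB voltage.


Step 1 — number of quantization levels:
L = 2^N = 2^12 = 4096

Step 2 — LSB step size:
delta = Vfs / L
      = 7.28 / 4096
      = 0.00177734 V

Levels = 4096; step size = 0.00177734 V


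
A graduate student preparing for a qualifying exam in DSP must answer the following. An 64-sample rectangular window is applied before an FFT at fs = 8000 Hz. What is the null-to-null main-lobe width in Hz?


Main lobe width for a rectangular window:
Width = 2 * fs / N
      = 2 * 8000 / 64
      = 16000 / 64
      = 250.0 Hz

250.0 Hz


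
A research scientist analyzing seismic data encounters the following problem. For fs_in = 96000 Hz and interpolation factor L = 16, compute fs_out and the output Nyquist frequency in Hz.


Step 1 — output sample rate after interpolation by L:
fs_out = L * fs_in = 16 * 96000 = 1536000 Hz

Step 2 — Nyquist frequency of the output stream:
f_Nyq = fs_out / 2 = 1536000 / 2 = 768000.0 Hz

fs_out = 1536000 Hz; f_Nyquist = 768000.0 Hz


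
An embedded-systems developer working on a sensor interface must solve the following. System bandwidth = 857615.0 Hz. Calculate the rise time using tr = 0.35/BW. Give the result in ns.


Rise time from bandwidth relationship:
tr = 0.35 / BW
   = 0.35 / 857615.0
   = 4.081085335e-07 s
   = 408.1085 ns

408.1085 ns


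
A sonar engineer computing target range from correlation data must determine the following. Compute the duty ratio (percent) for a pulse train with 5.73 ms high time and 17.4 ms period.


Duty cycle as a percentage:
DC = (t_on / T) * 100
   = (5.73 / 17.4) * 100
   = 0.32931 * 100
   = 32.93 %

32.93 %


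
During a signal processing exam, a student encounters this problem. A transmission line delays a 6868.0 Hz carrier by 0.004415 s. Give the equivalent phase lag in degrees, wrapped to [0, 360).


Phase shift from frequency and time delay:
phi = 360 * f * t_delay
    = 360 * 6868.0 * 0.004415
    = 10916.0 degrees
    mod 360 = 116.0 degrees

116.0 degrees


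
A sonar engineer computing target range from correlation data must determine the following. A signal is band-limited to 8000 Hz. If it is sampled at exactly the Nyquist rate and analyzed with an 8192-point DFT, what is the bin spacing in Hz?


Step 1 — Nyquist sampling rate:
fs = 2 * fmax = 2 * 8000 = 16000 Hz

Step 2 — DFT bin spacing:
df = fs / N = 16000 / 8192 = 1.9531 Hz

1.9531 Hz


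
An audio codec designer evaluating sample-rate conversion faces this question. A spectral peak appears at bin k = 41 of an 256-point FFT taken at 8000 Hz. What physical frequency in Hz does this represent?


Frequency of DFT bin k:
f_k = k * fs / N
    = 41 * 8000 / 256
    = 328000 / 256
    = 1281.25 Hz

1281.25 Hz


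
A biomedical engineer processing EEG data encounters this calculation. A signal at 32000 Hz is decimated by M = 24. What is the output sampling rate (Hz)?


Decimation reduces the sample rate:
fs_out = fs_in / M
       = 32000 / 24
       = 1333.3333 Hz

1333.3333 Hz


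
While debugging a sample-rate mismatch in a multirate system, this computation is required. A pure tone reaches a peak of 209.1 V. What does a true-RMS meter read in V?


RMS voltage for a sinusoidal waveform:
V_rms = V_peak / sqrt(2)
      = 209.1 / 1.414214
      = 147.856 V

147.856 V


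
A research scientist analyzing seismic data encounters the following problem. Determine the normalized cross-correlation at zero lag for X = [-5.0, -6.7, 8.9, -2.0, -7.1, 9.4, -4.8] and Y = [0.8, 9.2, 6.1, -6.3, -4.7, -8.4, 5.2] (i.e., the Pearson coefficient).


Pearson correlation coefficient (population):
r = cov(X,Y) / (std(X) * std(Y))
Mean X = -1.0429, Mean Y = 0.2714
Cov(X,Y) = -9.616939
Std(X) = 6.625677, Std(Y) = 6.339832
r = -0.2289

-0.2289


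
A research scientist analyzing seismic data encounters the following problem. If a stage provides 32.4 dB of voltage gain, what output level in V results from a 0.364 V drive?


Output voltage from dB gain:
V_out = V_in * 10^(gain_dB / 20)
      = 0.364 * 10^(32.4 / 20)
      = 0.364 * 41.686938
      = 15.174 V

15.174 V


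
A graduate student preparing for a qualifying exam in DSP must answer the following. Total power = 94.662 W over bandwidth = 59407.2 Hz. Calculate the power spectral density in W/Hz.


Power spectral density:
PSD = P / BW
    = 94.662 / 59407.2
    = 0.00159344 W/Hz

0.00159344 W/Hz


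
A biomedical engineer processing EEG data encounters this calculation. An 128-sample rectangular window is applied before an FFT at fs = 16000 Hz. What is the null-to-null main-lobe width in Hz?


Main lobe width for a rectangular window:
Width = 2 * fs / N
      = 2 * 16000 / 128
      = 32000 / 128
      = 250.0 Hz

250.0 Hz


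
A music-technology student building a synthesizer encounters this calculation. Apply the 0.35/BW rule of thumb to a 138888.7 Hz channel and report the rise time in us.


Rise time from bandwidth relationship:
tr = 0.35 / BW
   = 0.35 / 138888.7
   = 2.520003427e-06 s
   = 2.52 us

2.52 us


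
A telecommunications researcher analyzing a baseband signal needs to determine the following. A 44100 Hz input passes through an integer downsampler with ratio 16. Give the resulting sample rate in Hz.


Decimation reduces the sample rate:
fs_out = fs_in / M
       = 44100 / 16
       = 2756.25 Hz

2756.25 Hz


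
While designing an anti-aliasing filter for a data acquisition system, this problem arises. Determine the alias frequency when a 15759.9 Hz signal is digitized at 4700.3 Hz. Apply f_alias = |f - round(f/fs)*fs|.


Compute the nearest integer multiple of fs to the signal:
n = round(15759.9 / 4700.3) = 3
f_alias = |15759.9 - 3 * 4700.3|
        = |15759.9 - 14100.9|
        = 1659.0 Hz

1659.0


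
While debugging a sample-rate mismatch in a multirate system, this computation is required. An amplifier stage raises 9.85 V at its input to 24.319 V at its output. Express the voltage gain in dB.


Voltage gain in dB:
G = 20 * log10(Vout / Vin)
  = 20 * log10(24.319 / 9.85)
  = 20 * log10(2.468934)
  = 20 * 0.392509
  = 7.85 dB

7.85 dB


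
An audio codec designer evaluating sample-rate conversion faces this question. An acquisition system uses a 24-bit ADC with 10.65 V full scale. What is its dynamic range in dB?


Dynamic range from full-scale to LSB:
V_min = V_max / 2^bits = 10.65 / 2^24
DR = 20 * log10(V_max / V_min)
   = 20 * log10(2^24)
   = 20 * 24 * log10(2)
   = 144.49 dB

144.49 dB


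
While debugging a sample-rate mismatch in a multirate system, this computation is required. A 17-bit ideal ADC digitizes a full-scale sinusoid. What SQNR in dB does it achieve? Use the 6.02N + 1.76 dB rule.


Theoretical SNR for a full-scale sinusoid:
SNR = 6.02 * N + 1.76
    = 6.02 * 17 + 1.76
    = 102.34 + 1.76
    = 104.1 dB

104.1 dB


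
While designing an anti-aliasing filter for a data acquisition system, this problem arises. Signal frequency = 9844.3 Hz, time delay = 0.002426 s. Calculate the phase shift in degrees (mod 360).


Phase shift from frequency and time delay:
phi = 360 * f * t_delay
    = 360 * 9844.3 * 0.002426
    = 8597.62 degrees
    mod 360 = 317.62 degrees

317.62 degrees


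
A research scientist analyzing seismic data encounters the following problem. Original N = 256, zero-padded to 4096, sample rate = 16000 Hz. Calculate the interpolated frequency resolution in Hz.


Frequency resolution after zero-padding:
N_padded = 256 * 16 = 4096
df = fs / N_padded
   = 16000 / 4096
   = 3.9062 Hz

3.9062 Hz


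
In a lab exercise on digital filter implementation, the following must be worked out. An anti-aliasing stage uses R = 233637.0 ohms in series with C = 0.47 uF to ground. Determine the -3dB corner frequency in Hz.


Cutoff frequency of a first-order RC filter:
fc = 1 / (2 * pi * R * C)
C = 0.47 uF = 4.7e-07 F
fc = 1 / (2 * pi * 233637.0 * 4.7e-07)
   = 1 / 0.68995274583835
   = 1.449375 Hz

1.449375 Hz


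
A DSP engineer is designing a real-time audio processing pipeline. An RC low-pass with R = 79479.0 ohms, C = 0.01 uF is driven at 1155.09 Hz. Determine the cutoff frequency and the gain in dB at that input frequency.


Step 1 — cutoff frequency:
fc = 1 / (2*pi*R*C)
C = 0.01 uF = 1e-08 F
fc = 1 / (2*pi*79479.0*1e-08)
   = 200.248 Hz

Step 2 — magnitude at f = 1155.09 Hz:
|H(f)| = 1 / sqrt(1 + (f/fc)^2)
f/fc = 1155.09 / 200.248 = 5.768297
|H| = 1 / sqrt(1 + 33.27325) = 0.1708136
|H|_dB = 20*log10(0.1708136) = -15.35 dB

fc = 200.248 Hz; |H(1155.09 Hz)| = -15.35 dB


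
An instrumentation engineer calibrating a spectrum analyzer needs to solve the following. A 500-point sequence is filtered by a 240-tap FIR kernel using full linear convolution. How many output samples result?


Linear convolution output length:
L = N + M - 1
  = 500 + 240 - 1
  = 739 samples

739


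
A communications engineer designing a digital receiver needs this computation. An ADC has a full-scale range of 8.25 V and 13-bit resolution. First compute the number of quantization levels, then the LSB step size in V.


Step 1 — number of quantization levels:
L = 2^N = 2^13 = 8192

Step 2 — LSB step size:
delta = Vfs / L
      = 8.25 / 8192
      = 0.00100708 V

Levels = 8192; step size = 0.00100708 V


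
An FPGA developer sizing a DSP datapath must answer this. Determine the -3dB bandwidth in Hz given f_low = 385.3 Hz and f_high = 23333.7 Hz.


Bandwidth is the difference of -3dB frequencies:
BW = f_high - f_low
   = 23333.7 - 385.3
   = 22948.4 Hz

22948.4 Hz


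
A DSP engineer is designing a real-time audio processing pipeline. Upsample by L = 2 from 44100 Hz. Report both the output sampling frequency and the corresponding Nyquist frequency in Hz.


Step 1 — output sample rate after interpolation by L:
fs_out = L * fs_in = 2 * 44100 = 88200 Hz

Step 2 — Nyquist frequency of the output stream:
f_Nyq = fs_out / 2 = 88200 / 2 = 44100.0 Hz

fs_out = 88200 Hz; f_Nyquist = 44100.0 Hz


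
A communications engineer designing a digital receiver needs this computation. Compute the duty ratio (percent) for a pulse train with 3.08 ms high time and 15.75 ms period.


Duty cycle as a percentage:
DC = (t_on / T) * 100
   = (3.08 / 15.75) * 100
   = 0.195556 * 100
   = 19.56 %

19.56 %


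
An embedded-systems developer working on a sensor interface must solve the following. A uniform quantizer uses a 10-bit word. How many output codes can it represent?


Number of quantization levels = 2^N
= 2^10
= 1024

1024


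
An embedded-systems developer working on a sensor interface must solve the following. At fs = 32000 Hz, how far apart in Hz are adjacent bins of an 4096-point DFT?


DFT frequency resolution:
df = fs / N
   = 32000 / 4096
   = 7.8125 Hz

7.8125 Hz


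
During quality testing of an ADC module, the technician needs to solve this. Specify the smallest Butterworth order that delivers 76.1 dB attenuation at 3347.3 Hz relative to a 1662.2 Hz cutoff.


Butterworth filter order formula:
n = log10(10^(A/10) - 1) / (2 * log10(f_stop/f_pass))
10^(76.1/10) - 1 = 40738026.7804
f_stop/f_pass = 3347.3 / 1662.2 = 2.0138
n = 12.516 -> ceil = 13

13


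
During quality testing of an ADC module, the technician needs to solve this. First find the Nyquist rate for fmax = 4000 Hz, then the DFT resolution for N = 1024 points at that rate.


Step 1 — Nyquist sampling rate:
fs = 2 * fmax = 2 * 4000 = 8000 Hz

Step 2 — DFT bin spacing:
df = fs / N = 8000 / 1024 = 7.8125 Hz

7.8125 Hz


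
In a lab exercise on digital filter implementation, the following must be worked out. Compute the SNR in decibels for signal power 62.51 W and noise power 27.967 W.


SNR in decibels:
SNR = 10 * log10(Ps / Pn)
    = 10 * log10(62.51 / 27.967)
    = 10 * log10(2.2351)
    = 10 * 0.3493
    = 3.49 dB

3.49 dB


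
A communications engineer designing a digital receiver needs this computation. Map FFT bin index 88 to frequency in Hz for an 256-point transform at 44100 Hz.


Frequency of DFT bin k:
f_k = k * fs / N
    = 88 * 44100 / 256
    = 3880800 / 256
    = 15159.375 Hz

15159.375 Hz


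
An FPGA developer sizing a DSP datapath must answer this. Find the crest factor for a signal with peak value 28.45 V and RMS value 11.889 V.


Crest factor is the ratio of peak to RMS:
CF = V_peak / V_rms
   = 28.45 / 11.889
   = 2.393

2.393


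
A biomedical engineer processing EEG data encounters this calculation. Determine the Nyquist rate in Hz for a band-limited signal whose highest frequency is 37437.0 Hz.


The Nyquist rate is twice the maximum frequency component.
fs_min = 2 * fmax
      = 2 * 37437.0
      = 74874.0 Hz

74874.0


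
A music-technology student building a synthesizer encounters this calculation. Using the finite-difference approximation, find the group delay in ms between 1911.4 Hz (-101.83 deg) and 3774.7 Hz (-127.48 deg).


Group delay from phase difference:
tau = -d(phi)/d(omega)
d(phi) = -25.65 deg = -0.447677 rad
d(omega) = 2*pi*(3774.7 - 1911.4) = 11707.4592 rad/s
tau = -(-0.447677) / 11707.4592
    = 0.0382 ms

0.0382 ms


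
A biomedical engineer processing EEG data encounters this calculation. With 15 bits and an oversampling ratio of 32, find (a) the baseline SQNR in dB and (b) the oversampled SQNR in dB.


Step 1 — baseline SQNR at Nyquist:
SQNR_base = 6.02*N + 1.76
          = 6.02*15 + 1.76
          = 92.06 dB

Step 2 — oversampling processing gain:
G = 10*log10(OSR) = 10*log10(32) = 15.05 dB

Step 3 — total:
SQNR_total = 92.06 + 15.05 = 107.11 dB

Base SQNR = 92.06 dB; oversampled SQNR = 107.11 dB


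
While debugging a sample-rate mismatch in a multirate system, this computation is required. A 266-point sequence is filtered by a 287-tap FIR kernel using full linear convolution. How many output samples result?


Linear convolution output length:
L = N + M - 1
  = 266 + 287 - 1
  = 552 samples

552


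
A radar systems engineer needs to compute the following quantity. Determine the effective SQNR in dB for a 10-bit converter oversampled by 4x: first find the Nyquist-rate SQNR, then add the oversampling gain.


Step 1 — baseline SQNR at Nyquist:
SQNR_base = 6.02*N + 1.76
          = 6.02*10 + 1.76
          = 61.96 dB

Step 2 — oversampling processing gain:
G = 10*log10(OSR) = 10*log10(4) = 6.02 dB

Step 3 — total:
SQNR_total = 61.96 + 6.02 = 67.98 dB

Base SQNR = 61.96 dB; oversampled SQNR = 67.98 dB


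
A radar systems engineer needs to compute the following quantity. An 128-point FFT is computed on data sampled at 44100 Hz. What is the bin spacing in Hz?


DFT frequency resolution:
df = fs / N
   = 44100 / 128
   = 344.5312 Hz

344.5312 Hz


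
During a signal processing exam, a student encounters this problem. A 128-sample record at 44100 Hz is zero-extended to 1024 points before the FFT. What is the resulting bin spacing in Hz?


Frequency resolution after zero-padding:
N_padded = 128 * 8 = 1024
df = fs / N_padded
   = 44100 / 1024
   = 43.0664 Hz

43.0664 Hz


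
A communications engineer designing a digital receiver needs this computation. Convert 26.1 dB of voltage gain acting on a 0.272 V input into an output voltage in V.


Output voltage from dB gain:
V_out = V_in * 10^(gain_dB / 20)
      = 0.272 * 10^(26.1 / 20)
      = 0.272 * 20.183664
      = 5.49 V

5.49 V


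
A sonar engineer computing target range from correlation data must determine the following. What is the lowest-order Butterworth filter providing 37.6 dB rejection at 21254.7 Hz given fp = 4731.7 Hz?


Butterworth filter order formula:
n = log10(10^(A/10) - 1) / (2 * log10(f_stop/f_pass))
10^(37.6/10) - 1 = 5753.3994
f_stop/f_pass = 21254.7 / 4731.7 = 4.492
n = 2.8814 -> ceil = 3

3


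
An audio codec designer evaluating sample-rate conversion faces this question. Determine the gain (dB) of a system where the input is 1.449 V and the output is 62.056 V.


Voltage gain in dB:
G = 20 * log10(Vout / Vin)
  = 20 * log10(62.056 / 1.449)
  = 20 * log10(42.826777)
  = 20 * 1.631715
  = 32.63 dB

32.63 dB


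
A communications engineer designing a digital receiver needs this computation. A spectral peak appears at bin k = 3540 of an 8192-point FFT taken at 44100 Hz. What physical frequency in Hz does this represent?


Frequency of DFT bin k:
f_k = k * fs / N
    = 3540 * 44100 / 8192
    = 156114000 / 8192
    = 19056.885 Hz

19056.885 Hz


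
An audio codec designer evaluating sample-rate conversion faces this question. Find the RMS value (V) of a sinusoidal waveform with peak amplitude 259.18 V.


RMS voltage for a sinusoidal waveform:
V_rms = V_peak / sqrt(2)
      = 259.18 / 1.414214
      = 183.268 V

183.268 V


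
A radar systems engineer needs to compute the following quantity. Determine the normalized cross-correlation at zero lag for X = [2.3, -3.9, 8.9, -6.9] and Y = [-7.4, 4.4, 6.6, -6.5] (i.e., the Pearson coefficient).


Pearson correlation coefficient (population):
r = cov(X,Y) / (std(X) * std(Y))
Mean X = 0.1, Mean Y = -0.725
Cov(X,Y) = 17.425
Std(X) = 6.067949, Std(Y) = 6.281471
r = 0.4572

0.4572


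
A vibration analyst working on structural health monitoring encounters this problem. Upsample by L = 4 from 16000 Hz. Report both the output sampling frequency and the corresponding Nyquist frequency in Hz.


Step 1 — output sample rate after interpolation by L:
fs_out = L * fs_in = 4 * 16000 = 64000 Hz

Step 2 — Nyquist frequency of the output stream:
f_Nyq = fs_out / 2 = 64000 / 2 = 32000.0 Hz

fs_out = 64000 Hz; f_Nyquist = 32000.0 Hz


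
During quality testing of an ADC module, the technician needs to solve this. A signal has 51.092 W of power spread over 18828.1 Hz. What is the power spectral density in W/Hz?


Power spectral density:
PSD = P / BW
    = 51.092 / 18828.1
    = 0.0027136 W/Hz

0.0027136 W/Hz


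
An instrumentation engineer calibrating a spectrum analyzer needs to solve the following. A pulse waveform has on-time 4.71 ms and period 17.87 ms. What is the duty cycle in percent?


Duty cycle as a percentage:
DC = (t_on / T) * 100
   = (4.71 / 17.87) * 100
   = 0.26357 * 100
   = 26.36 %

26.36 %


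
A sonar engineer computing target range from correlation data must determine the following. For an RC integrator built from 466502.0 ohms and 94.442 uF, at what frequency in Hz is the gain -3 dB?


Cutoff frequency of a first-order RC filter:
fc = 1 / (2 * pi * R * C)
C = 94.442 uF = 9.4442e-05 F
fc = 1 / (2 * pi * 466502.0 * 9.4442e-05)
   = 1 / 276.82069452635
   = 0.003612 Hz

0.003612 Hz


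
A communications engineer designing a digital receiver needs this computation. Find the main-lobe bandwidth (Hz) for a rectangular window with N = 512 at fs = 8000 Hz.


Main lobe width for a rectangular window:
Width = 2 * fs / N
      = 2 * 8000 / 512
      = 16000 / 512
      = 31.25 Hz

31.25 Hz


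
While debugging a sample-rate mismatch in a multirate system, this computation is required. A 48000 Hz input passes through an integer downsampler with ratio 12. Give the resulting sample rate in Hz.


Decimation reduces the sample rate:
fs_out = fs_in / M
       = 48000 / 12
       = 4000.0 Hz

4000.0 Hz


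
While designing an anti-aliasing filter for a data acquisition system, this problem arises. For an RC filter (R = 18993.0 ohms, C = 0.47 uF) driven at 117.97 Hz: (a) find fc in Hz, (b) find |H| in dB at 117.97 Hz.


Step 1 — cutoff frequency:
fc = 1 / (2*pi*R*C)
C = 0.47 uF = 4.7e-07 F
fc = 1 / (2*pi*18993.0*4.7e-07)
   = 17.8291 Hz

Step 2 — magnitude at f = 117.97 Hz:
|H(f)| = 1 / sqrt(1 + (f/fc)^2)
f/fc = 117.97 / 17.8291 = 6.616711
|H| = 1 / sqrt(1 + 43.780864) = 0.1494355
|H|_dB = 20*log10(0.1494355) = -16.51 dB

fc = 17.8291 Hz; |H(117.97 Hz)| = -16.51 dB


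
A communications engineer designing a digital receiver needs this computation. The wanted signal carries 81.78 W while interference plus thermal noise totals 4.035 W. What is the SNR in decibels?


SNR in decibels:
SNR = 10 * log10(Ps / Pn)
    = 10 * log10(81.78 / 4.035)
    = 10 * log10(20.2677)
    = 10 * 1.3068
    = 13.07 dB

13.07 dB


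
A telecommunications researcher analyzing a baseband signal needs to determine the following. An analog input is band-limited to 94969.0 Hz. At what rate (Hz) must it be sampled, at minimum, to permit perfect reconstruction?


The Nyquist rate is twice the maximum frequency component.
fs_min = 2 * fmax
      = 2 * 94969.0
      = 189938.0 Hz

189938.0


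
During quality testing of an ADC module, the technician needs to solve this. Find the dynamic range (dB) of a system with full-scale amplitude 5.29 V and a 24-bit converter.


Dynamic range from full-scale to LSB:
V_min = V_max / 2^bits = 5.29 / 2^24
DR = 20 * log10(V_max / V_min)
   = 20 * log10(2^24)
   = 20 * 24 * log10(2)
   = 144.49 dB

144.49 dB


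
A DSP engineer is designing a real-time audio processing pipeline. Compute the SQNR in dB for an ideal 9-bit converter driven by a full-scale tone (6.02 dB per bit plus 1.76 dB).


Theoretical SNR for a full-scale sinusoid:
SNR = 6.02 * N + 1.76
    = 6.02 * 9 + 1.76
    = 54.18 + 1.76
    = 55.94 dB

55.94 dB


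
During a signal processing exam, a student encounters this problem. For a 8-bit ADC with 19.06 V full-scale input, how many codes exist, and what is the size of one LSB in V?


Step 1 — number of quantization levels:
L = 2^N = 2^8 = 256

Step 2 — LSB step size:
delta = Vfs / L
      = 19.06 / 256
      = 0.07445312 V

Levels = 256; step size = 0.07445312 V


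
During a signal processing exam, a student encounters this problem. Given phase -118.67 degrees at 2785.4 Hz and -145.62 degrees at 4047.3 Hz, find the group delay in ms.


Group delay from phase difference:
tau = -d(phi)/d(omega)
d(phi) = -26.95 deg = -0.470366 rad
d(omega) = 2*pi*(4047.3 - 2785.4) = 7928.7515 rad/s
tau = -(-0.470366) / 7928.7515
    = 0.0593 ms

0.0593 ms


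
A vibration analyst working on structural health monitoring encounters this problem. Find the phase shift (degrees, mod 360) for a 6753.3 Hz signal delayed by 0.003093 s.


Phase shift from frequency and time delay:
phi = 360 * f * t_delay
    = 360 * 6753.3 * 0.003093
    = 7519.66 degrees
    mod 360 = 319.66 degrees

319.66 degrees


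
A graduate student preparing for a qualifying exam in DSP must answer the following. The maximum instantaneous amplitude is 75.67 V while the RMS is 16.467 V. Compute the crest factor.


Crest factor is the ratio of peak to RMS:
CF = V_peak / V_rms
   = 75.67 / 16.467
   = 4.5953

4.5953


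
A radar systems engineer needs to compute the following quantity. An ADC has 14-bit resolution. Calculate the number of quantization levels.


Number of quantization levels = 2^N
= 2^14
= 16384

16384


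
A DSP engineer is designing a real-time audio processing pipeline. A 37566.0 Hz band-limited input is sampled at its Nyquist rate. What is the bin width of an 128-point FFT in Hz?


Step 1 — Nyquist sampling rate:
fs = 2 * fmax = 2 * 37566.0 = 75132.0 Hz

Step 2 — DFT bin spacing:
df = fs / N = 75132.0 / 128 = 586.9688 Hz

586.9688 Hz


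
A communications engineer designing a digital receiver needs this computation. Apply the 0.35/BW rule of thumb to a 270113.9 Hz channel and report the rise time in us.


Rise time from bandwidth relationship:
tr = 0.35 / BW
   = 0.35 / 270113.9
   = 1.295749682e-06 s
   = 1.2957 us

1.2957 us


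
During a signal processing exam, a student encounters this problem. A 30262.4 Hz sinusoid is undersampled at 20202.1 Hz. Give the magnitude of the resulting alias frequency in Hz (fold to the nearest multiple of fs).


Compute the nearest integer multiple of fs to the signal:
n = round(30262.4 / 20202.1) = 1
f_alias = |30262.4 - 1 * 20202.1|
        = |30262.4 - 20202.1|
        = 10060.3 Hz

10060.3


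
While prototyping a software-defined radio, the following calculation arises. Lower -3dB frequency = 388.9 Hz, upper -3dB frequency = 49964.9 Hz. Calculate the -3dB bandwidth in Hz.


Bandwidth is the difference of -3dB frequencies:
BW = f_high - f_low
   = 49964.9 - 388.9
   = 49576.0 Hz

49576.0 Hz


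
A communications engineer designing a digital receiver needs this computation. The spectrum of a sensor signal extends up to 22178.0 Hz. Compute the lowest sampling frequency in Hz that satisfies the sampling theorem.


The Nyquist rate is twice the maximum frequency component.
fs_min = 2 * fmax
      = 2 * 22178.0
      = 44356.0 Hz

44356.0


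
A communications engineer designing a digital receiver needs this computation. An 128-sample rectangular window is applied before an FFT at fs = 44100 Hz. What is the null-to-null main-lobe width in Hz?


Main lobe width for a rectangular window:
Width = 2 * fs / N
      = 2 * 44100 / 128
      = 88200 / 128
      = 689.062 Hz

689.062 Hz


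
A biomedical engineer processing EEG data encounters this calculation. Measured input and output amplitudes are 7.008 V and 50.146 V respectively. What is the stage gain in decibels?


Voltage gain in dB:
G = 20 * log10(Vout / Vin)
  = 20 * log10(50.146 / 7.008)
  = 20 * log10(7.155537)
  = 20 * 0.854642
  = 17.09 dB

17.09 dB


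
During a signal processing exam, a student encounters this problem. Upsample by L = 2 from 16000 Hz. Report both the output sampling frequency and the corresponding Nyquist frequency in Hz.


Step 1 — output sample rate after interpolation by L:
fs_out = L * fs_in = 2 * 16000 = 32000 Hz

Step 2 — Nyquist frequency of the output stream:
f_Nyq = fs_out / 2 = 32000 / 2 = 16000.0 Hz

fs_out = 32000 Hz; f_Nyquist = 16000.0 Hz


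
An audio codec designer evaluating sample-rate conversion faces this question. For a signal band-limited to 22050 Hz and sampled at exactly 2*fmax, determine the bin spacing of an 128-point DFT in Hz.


Step 1 — Nyquist sampling rate:
fs = 2 * fmax = 2 * 22050 = 44100 Hz

Step 2 — DFT bin spacing:
df = fs / N = 44100 / 128 = 344.5312 Hz

344.5312 Hz


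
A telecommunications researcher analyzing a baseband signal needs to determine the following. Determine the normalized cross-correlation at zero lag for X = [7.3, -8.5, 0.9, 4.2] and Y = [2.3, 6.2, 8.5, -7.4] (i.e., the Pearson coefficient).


Pearson correlation coefficient (population):
r = cov(X,Y) / (std(X) * std(Y))
Mean X = 0.975, Mean Y = 2.4
Cov(X,Y) = -17.175
Std(X) = 5.92004, Std(Y) = 6.076594
r = -0.4774

-0.4774


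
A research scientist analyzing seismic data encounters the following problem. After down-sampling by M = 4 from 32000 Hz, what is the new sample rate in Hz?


Decimation reduces the sample rate:
fs_out = fs_in / M
       = 32000 / 4
       = 8000.0 Hz

8000.0 Hz


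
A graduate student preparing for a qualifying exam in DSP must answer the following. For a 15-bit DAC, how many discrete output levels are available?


Number of quantization levels = 2^N
= 2^15
= 32768

32768


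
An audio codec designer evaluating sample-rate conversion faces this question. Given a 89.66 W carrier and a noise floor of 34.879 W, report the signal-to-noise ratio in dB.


SNR in decibels:
SNR = 10 * log10(Ps / Pn)
    = 10 * log10(89.66 / 34.879)
    = 10 * log10(2.5706)
    = 10 * 0.41
    = 4.1 dB

4.1 dB


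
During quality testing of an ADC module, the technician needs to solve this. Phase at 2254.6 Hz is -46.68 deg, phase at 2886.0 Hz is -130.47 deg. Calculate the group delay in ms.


Group delay from phase difference:
tau = -d(phi)/d(omega)
d(phi) = -83.79 deg = -1.462411 rad
d(omega) = 2*pi*(2886.0 - 2254.6) = 3967.2032 rad/s
tau = -(-1.462411) / 3967.2032
    = 0.3686 ms

0.3686 ms


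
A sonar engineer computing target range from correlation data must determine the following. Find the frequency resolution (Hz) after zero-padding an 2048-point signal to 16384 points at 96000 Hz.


Frequency resolution after zero-padding:
N_padded = 2048 * 8 = 16384
df = fs / N_padded
   = 96000 / 16384
   = 5.8594 Hz

5.8594 Hz


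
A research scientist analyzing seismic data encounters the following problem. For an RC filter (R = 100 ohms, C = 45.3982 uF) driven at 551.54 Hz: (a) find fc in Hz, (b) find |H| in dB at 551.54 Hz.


Step 1 — cutoff frequency:
fc = 1 / (2*pi*R*C)
C = 45.3982 uF = 4.53982e-05 F
fc = 1 / (2*pi*100*4.53982e-05)
   = 35.0575 Hz

Step 2 — magnitude at f = 551.54 Hz:
|H(f)| = 1 / sqrt(1 + (f/fc)^2)
f/fc = 551.54 / 35.0575 = 15.73244
|H| = 1 / sqrt(1 + 247.509668) = 0.0634349
|H|_dB = 20*log10(0.0634349) = -23.95 dB

fc = 35.0575 Hz; |H(551.54 Hz)| = -23.95 dB


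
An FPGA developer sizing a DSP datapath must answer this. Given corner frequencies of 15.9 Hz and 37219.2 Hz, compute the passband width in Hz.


Bandwidth is the difference of -3dB frequencies:
BW = f_high - f_low
   = 37219.2 - 15.9
   = 37203.3 Hz

37203.3 Hz


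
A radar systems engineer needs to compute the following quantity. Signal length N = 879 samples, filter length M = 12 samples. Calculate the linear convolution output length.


Linear convolution output length:
L = N + M - 1
  = 879 + 12 - 1
  = 890 samples

890


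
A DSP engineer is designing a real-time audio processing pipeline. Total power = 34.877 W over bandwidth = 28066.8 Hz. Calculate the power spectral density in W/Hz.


Power spectral density:
PSD = P / BW
    = 34.877 / 28066.8
    = 0.00124264 W/Hz

0.00124264 W/Hz


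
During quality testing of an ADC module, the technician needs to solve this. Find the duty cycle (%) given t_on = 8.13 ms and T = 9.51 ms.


Duty cycle as a percentage:
DC = (t_on / T) * 100
   = (8.13 / 9.51) * 100
   = 0.85489 * 100
   = 85.49 %

85.49 %


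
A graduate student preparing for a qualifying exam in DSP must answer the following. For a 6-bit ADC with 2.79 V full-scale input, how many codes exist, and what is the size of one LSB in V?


Step 1 — number of quantization levels:
L = 2^N = 2^6 = 64

Step 2 — LSB step size:
delta = Vfs / L
      = 2.79 / 64
      = 0.04359375 V

Levels = 64; step size = 0.04359375 V


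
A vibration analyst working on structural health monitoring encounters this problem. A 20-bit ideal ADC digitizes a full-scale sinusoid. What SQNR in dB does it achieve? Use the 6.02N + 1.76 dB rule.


Theoretical SNR for a full-scale sinusoid:
SNR = 6.02 * N + 1.76
    = 6.02 * 20 + 1.76
    = 120.4 + 1.76
    = 122.16 dB

122.16 dB


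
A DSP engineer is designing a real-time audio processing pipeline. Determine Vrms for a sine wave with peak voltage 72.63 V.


RMS voltage for a sinusoidal waveform:
V_rms = V_peak / sqrt(2)
      = 72.63 / 1.414214
      = 51.357 V

51.357 V


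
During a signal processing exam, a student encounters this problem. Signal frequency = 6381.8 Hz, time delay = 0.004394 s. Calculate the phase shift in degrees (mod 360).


Phase shift from frequency and time delay:
phi = 360 * f * t_delay
    = 360 * 6381.8 * 0.004394
    = 10094.99 degrees
    mod 360 = 14.99 degrees

14.99 degrees


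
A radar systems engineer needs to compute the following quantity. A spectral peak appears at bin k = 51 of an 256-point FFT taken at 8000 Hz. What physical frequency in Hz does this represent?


Frequency of DFT bin k:
f_k = k * fs / N
    = 51 * 8000 / 256
    = 408000 / 256
    = 1593.75 Hz

1593.75 Hz


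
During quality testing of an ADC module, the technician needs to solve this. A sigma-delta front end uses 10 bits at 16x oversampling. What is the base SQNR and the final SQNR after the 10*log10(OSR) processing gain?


Step 1 — baseline SQNR at Nyquist:
SQNR_base = 6.02*N + 1.76
          = 6.02*10 + 1.76
          = 61.96 dB

Step 2 — oversampling processing gain:
G = 10*log10(OSR) = 10*log10(16) = 12.04 dB

Step 3 — total:
SQNR_total = 61.96 + 12.04 = 74.0 dB

Base SQNR = 61.96 dB; oversampled SQNR = 74.0 dB


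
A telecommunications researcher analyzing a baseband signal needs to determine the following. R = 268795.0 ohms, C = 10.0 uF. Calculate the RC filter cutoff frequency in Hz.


Cutoff frequency of a first-order RC filter:
fc = 1 / (2 * pi * R * C)
C = 10.0 uF = 1e-05 F
fc = 1 / (2 * pi * 268795.0 * 1e-05)
   = 1 / 16.888887946433
   = 0.059211 Hz

0.059211 Hz


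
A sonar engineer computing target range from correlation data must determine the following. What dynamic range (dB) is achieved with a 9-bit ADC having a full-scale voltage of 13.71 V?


Dynamic range from full-scale to LSB:
V_min = V_max / 2^bits = 13.71 / 2^9
DR = 20 * log10(V_max / V_min)
   = 20 * log10(2^9)
   = 20 * 9 * log10(2)
   = 54.19 dB

54.19 dB


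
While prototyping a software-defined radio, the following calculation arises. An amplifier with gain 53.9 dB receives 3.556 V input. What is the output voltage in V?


Output voltage from dB gain:
V_out = V_in * 10^(gain_dB / 20)
      = 3.556 * 10^(53.9 / 20)
      = 3.556 * 495.450191
      = 1761.8209 V

1761.8209 V


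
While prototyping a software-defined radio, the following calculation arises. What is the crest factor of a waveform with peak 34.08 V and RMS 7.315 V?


Crest factor is the ratio of peak to RMS:
CF = V_peak / V_rms
   = 34.08 / 7.315
   = 4.6589

4.6589


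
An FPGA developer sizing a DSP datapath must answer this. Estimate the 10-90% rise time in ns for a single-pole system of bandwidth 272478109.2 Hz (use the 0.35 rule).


Rise time from bandwidth relationship:
tr = 0.35 / BW
   = 0.35 / 272478109.2
   = 1.284506858e-09 s
   = 1.2845 ns

1.2845 ns


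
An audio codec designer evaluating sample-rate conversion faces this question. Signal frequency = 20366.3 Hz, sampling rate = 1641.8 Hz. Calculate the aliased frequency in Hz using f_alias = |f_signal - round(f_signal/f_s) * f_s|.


Compute the nearest integer multiple of fs to the signal:
n = round(20366.3 / 1641.8) = 12
f_alias = |20366.3 - 12 * 1641.8|
        = |20366.3 - 19701.6|
        = 664.7 Hz

664.7


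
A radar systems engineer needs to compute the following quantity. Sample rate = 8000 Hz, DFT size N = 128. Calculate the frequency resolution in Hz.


DFT frequency resolution:
df = fs / N
   = 8000 / 128
   = 62.5 Hz

62.5 Hz


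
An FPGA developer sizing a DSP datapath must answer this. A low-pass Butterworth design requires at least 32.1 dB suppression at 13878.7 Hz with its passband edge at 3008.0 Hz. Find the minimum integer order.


Butterworth filter order formula:
n = log10(10^(A/10) - 1) / (2 * log10(f_stop/f_pass))
10^(32.1/10) - 1 = 1620.8101
f_stop/f_pass = 13878.7 / 3008.0 = 4.6139
n = 2.4167 -> ceil = 3

3


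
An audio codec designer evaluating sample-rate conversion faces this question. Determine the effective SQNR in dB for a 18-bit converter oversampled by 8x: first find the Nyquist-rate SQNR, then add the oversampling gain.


Step 1 — baseline SQNR at Nyquist:
SQNR_base = 6.02*N + 1.76
          = 6.02*18 + 1.76
          = 110.12 dB

Step 2 — oversampling processing gain:
G = 10*log10(OSR) = 10*log10(8) = 9.03 dB

Step 3 — total:
SQNR_total = 110.12 + 9.03 = 119.15 dB

Base SQNR = 110.12 dB; oversampled SQNR = 119.15 dB


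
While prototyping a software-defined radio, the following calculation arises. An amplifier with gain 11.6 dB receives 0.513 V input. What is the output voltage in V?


Output voltage from dB gain:
V_out = V_in * 10^(gain_dB / 20)
      = 0.513 * 10^(11.6 / 20)
      = 0.513 * 3.801894
      = 1.9504 V

1.9504 V


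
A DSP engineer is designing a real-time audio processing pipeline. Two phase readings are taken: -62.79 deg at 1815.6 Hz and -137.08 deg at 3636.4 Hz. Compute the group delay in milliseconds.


Group delay from phase difference:
tau = -d(phi)/d(omega)
d(phi) = -74.29 deg = -1.296605 rad
d(omega) = 2*pi*(3636.4 - 1815.6) = 11440.4238 rad/s
tau = -(-1.296605) / 11440.4238
    = 0.1133 ms

0.1133 ms
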